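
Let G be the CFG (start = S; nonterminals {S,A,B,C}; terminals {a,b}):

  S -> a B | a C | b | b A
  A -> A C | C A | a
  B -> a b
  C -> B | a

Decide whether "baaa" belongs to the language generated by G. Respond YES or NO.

CNF form of G:
  S -> T0 B | T0 C | T1 A | b
  A -> A C | C A | a
  B -> T0 T1
  C -> T0 T1 | a
  T0 -> a
  T1 -> b

CYK fill:
  T[0,0] 'b' = {S,T1}  orig:{S}
  T[1,1] 'a' = {A,C,T0}  orig:{A,C}
  T[2,2] 'a' = {A,C,T0}  orig:{A,C}
  T[3,3] 'a' = {A,C,T0}  orig:{A,C}
  T[0,1] 'ba' = {S}
  T[1,2] 'aa' = {A,S}
  T[2,3] 'aa' = {A,S}
  T[0,2] 'baa' = {S}
  T[1,3] 'aaa' = {A}
  T[0,3] 'baaa' = {S}

S ∈ T[0,3] ⇒ YES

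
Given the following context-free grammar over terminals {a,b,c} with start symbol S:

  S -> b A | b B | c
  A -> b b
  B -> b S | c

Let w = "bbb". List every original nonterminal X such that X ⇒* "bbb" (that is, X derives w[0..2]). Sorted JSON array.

Convert to CNF:
  S -> T0 A | T0 B | c
  A -> T0 T0
  B -> T0 S | c
  T0 -> b

CYK table (by increasing span) — only the sub-triangle for w[0..2]:
  [0..0]={T0}  "b"  orig:{}
  [1..1]={T0}  "b"  orig:{}
  [2..2]={T0}  "b"  orig:{}
  [0..1]={A}  "bb"
  [1..2]={A}  "bb"
  [0..2]={S}  "bbb"

Original NTs in T[0,2] deriving "bbb": ["S"]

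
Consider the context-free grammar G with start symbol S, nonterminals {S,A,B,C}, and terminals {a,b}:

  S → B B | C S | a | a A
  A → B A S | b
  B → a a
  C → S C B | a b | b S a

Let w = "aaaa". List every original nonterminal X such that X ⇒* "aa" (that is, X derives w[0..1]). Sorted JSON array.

CNF form of G:
  S -> B B | C S | T0 A | a
  A -> B X2 | b
  B -> T0 T0
  C -> S X3 | T0 T1 | T1 X4
  T0 -> a
  T1 -> b
  X2 -> A S
  X3 -> C B
  X4 -> S T0

Fill CYK table bottom-up, restricted to cells inside w[0..1]:
  [0..0]={S,T0}  "a"  orig:{S}
  [1..1]={S,T0}  "a"  orig:{S}
  [0..1]={B,X4}  "aa"  orig:{B}

Original NTs in T[0,1] deriving "aa": ["B"]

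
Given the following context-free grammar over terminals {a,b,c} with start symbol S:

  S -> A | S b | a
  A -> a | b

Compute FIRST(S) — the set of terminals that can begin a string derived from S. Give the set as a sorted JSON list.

FIRST sets, iterate to fixpoint:
[1]
  A via A→a: +{a}
  A via A→b: +{b}
  S via S→A: +{a,b}
  FIRST[S]={a,b}  FIRST[A]={a,b}
[2] — fixpoint
  FIRST[S]={a,b}  FIRST[A]={a,b}

FIRST(S) = ["a", "b"]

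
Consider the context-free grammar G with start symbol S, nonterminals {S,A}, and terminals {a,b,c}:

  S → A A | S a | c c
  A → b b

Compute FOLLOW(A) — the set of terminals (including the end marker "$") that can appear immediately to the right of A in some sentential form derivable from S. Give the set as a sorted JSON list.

FIRST iteration:
pass 1:
  A via A→b b: +{b}
  S via S→A A: +{b}
  S via S→c c: +{c}
  S: {b,c}  A: {b}
pass 2: done
  S: {b,c}  A: {b}

Compute FOLLOW by fixpoint:
FOLLOW(S) := {$}
[1]
  S→A A: FOLLOW(A) ⊇ FIRST(A) = {b}; new: +{b}
  S→A A: FOLLOW(A) ⊇ FOLLOW(S) ⊇ {$}; new: +{$}
  S→S a: FOLLOW(S) ⊇ FIRST(a) = {a}; new: +{a}
  S: {$,a}  A: {$,b}
[2]
  S→A A: FOLLOW(A) ⊇ FOLLOW(S) ⊇ {$,a}; new: +{a}
  S: {$,a}  A: {$,a,b}
[3] (no change)
  S: {$,a}  A: {$,a,b}

FOLLOW(A) = ["$", "a", "b"]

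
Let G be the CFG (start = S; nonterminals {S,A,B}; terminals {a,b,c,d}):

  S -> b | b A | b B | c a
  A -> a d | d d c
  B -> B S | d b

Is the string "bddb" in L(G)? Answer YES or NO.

CNF form of G:
  S -> T2 T0 | T3 A | T3 B | b
  A -> T0 T1 | T1 X4
  B -> B S | T1 T3
  T0 -> a
  T1 -> d
  T2 -> c
  T3 -> b
  X4 -> T1 T2

CYK fill:
  cell(0,0) b: {S,T3}  orig:{S}
  cell(1,1) d: {T1}  orig:{}
  cell(2,2) d: {T1}  orig:{}
  cell(3,3) b: {S,T3}  orig:{S}
  cell(0,1) bd: ∅
  cell(1,2) dd: ∅
  cell(2,3) db: {B}
  cell(0,2) bdd: ∅
  cell(1,3) ddb: ∅
  cell(0,3) bddb: ∅

S ∉ T[0,3] ⇒ NO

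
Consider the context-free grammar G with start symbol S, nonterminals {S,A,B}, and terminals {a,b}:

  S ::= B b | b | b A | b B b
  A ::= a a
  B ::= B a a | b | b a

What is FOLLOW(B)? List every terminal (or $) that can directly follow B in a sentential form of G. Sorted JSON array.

FIRST sets, iterate to fixpoint:
[1]
  A via A→a a: +{a}
  B via B→b: +{b}
  S via S→B b: +{b}
  S: {b}  A: {a}  B: {b}
[2] — fixpoint
  S: {b}  A: {a}  B: {b}

FOLLOW iteration:
FOLLOW(S) := {$}
iter 1:
  B→B a a: FOLLOW(B) ⊇ FIRST(a) = {a}; new: +{a}
  S→B b: FOLLOW(B) ⊇ FIRST(b) = {b}; new: +{b}
  S→b A: FOLLOW(A) ⊇ FOLLOW(S) ⊇ {$}; new: +{$}
  FOLLOW[S]={$}  FOLLOW[A]={$}  FOLLOW[B]={a,b}
iter 2: — fixpoint
  FOLLOW[S]={$}  FOLLOW[A]={$}  FOLLOW[B]={a,b}

FOLLOW(B) = ["a", "b"]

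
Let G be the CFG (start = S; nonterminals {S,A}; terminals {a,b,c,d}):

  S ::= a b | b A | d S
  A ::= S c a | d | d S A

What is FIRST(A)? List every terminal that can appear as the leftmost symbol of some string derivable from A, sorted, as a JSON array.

FIRST iteration:
pass 1:
  A via A→d: +{d}
  S via S→a b: +{a}
  S via S→b A: +{b}
  S via S→d S: +{d}
  FIRST[S]={a,b,d}  FIRST[A]={d}
pass 2:
  A via A→S c a: +{a,b}
  FIRST[S]={a,b,d}  FIRST[A]={a,b,d}
pass 3: (stable)
  FIRST[S]={a,b,d}  FIRST[A]={a,b,d}

FIRST(A) = ["a", "b", "d"]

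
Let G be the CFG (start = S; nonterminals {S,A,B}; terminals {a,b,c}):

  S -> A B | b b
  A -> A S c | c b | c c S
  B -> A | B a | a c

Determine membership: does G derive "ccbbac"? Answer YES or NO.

CNF form of G:
  S -> A B | T1 T1
  A -> A X3 | T0 T1 | T0 X4
  B -> A X5 | B T2 | T0 T1 | T0 X6 | T2 T0
  T0 -> c
  T1 -> b
  T2 -> a
  X3 -> S T0
  X4 -> T0 S
  X5 -> S T0
  X6 -> T0 S

Fill CYK table bottom-up:
  T[0,0] 'c' = {T0}  orig:{}
  T[1,1] 'c' = {T0}  orig:{}
  T[2,2] 'b' = {T1}  orig:{}
  T[3,3] 'b' = {T1}  orig:{}
  T[4,4] 'a' = {T2}  orig:{}
  T[5,5] 'c' = {T0}  orig:{}
  T[0,1] 'cc' = ∅
  T[1,2] 'cb' = {A,B}
  T[2,3] 'bb' = {S}
  T[3,4] 'ba' = ∅
  T[4,5] 'ac' = {B}
  T[0,2] 'ccb' = ∅
  T[1,3] 'cbb' = {X4,X6}  orig:{}
  T[2,4] 'bba' = ∅
  T[3,5] 'bac' = ∅
  T[0,3] 'ccbb' = {A,B}
  T[1,4] 'cbba' = ∅
  T[2,5] 'bbac' = ∅
  T[0,4] 'ccbba' = {B}
  T[1,5] 'cbbac' = ∅
  T[0,5] 'ccbbac' = {S}

S ∈ T[0,5] ⇒ YES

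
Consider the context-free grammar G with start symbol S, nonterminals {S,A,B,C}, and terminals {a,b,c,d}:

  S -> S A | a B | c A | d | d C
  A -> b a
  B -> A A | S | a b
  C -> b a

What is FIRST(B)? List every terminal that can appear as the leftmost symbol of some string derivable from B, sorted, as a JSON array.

FIRST sets, iterate to fixpoint:
[1]
  A via A→b a: +{b}
  B via B→A A: +{b}
  B via B→a b: +{a}
  C via C→b a: +{b}
  S via S→a B: +{a}
  S via S→c A: +{c}
  S via S→d: +{d}
  FIRST(S)={a,c,d}  FIRST(A)={b}  FIRST(B)={a,b}  FIRST(C)={b}
[2]
  B via B→S: +{c,d}
  FIRST(S)={a,c,d}  FIRST(A)={b}  FIRST(B)={a,b,c,d}  FIRST(C)={b}
[3] (no change)
  FIRST(S)={a,c,d}  FIRST(A)={b}  FIRST(B)={a,b,c,d}  FIRST(C)={b}

FIRST(B) = ["a", "b", "c", "d"]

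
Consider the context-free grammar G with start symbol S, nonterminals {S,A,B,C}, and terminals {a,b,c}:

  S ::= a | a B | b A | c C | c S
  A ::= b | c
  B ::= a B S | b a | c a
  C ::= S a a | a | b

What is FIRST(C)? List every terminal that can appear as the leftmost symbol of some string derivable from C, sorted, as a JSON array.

FIRST sets, iterate to fixpoint:
pass 1:
  A via A→b: +{b}
  A via A→c: +{c}
  B via B→a B S: +{a}
  B via B→b a: +{b}
  B via B→c a: +{c}
  C via C→a: +{a}
  C via C→b: +{b}
  S via S→a: +{a}
  S via S→b A: +{b}
  S via S→c C: +{c}
  S: {a,b,c}  A: {b,c}  B: {a,b,c}  C: {a,b}
pass 2:
  C via C→S a a: +{c}
  S: {a,b,c}  A: {b,c}  B: {a,b,c}  C: {a,b,c}
pass 3: (stable)
  S: {a,b,c}  A: {b,c}  B: {a,b,c}  C: {a,b,c}

FIRST(C) = ["a", "b", "c"]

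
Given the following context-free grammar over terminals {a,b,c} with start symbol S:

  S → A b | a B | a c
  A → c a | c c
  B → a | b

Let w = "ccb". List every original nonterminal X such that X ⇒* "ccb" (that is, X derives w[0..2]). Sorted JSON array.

CNF form of G:
  S -> A T2 | T1 B | T1 T0
  A -> T0 T0 | T0 T1
  B -> a | b
  T0 -> c
  T1 -> a
  T2 -> b

Fill CYK table bottom-up (cells [i..j] with 0 ≤ i ≤ j ≤ 2 only):
  [0..0]={T0}  "c"  orig:{}
  [1..1]={T0}  "c"  orig:{}
  [2..2]={B,T2}  "b"  orig:{B}
  [0..1]={A}  "cc"
  [1..2]=∅  "cb"
  [0..2]={S}  "ccb"

Original NTs in T[0,2] deriving "ccb": ["S"]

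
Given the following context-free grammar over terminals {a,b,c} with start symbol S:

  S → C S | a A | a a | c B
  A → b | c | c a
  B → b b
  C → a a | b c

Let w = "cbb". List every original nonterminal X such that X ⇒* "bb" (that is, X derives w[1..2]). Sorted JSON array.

CNF form of G:
  S -> C S | T0 B | T1 A | T1 T1
  A -> T0 T1 | b | c
  B -> T2 T2
  C -> T1 T1 | T2 T0
  T0 -> c
  T1 -> a
  T2 -> b

CYK fill — only the sub-triangle for w[1..2]:
  [1..1]={A,T2}  "b"  orig:{A}
  [2..2]={A,T2}  "b"  orig:{A}
  [1..2]={B}  "bb"

Original NTs in T[1,2] deriving "bb": ["B"]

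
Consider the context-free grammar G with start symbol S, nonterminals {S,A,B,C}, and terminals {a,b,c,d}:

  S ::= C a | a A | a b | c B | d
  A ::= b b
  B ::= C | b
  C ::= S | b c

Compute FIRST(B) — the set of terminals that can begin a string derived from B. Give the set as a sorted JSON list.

FIRST sets, iterate to fixpoint:
iter 1:
  A via A→b b: +{b}
  B via B→b: +{b}
  C via C→b c: +{b}
  S via S→C a: +{b}
  S via S→a A: +{a}
  S via S→c B: +{c}
  S via S→d: +{d}
  FIRST[S]={a,b,c,d}  FIRST[A]={b}  FIRST[B]={b}  FIRST[C]={b}
iter 2:
  C via C→S: +{a,c,d}
  FIRST[S]={a,b,c,d}  FIRST[A]={b}  FIRST[B]={b}  FIRST[C]={a,b,c,d}
iter 3:
  B via B→C: +{a,c,d}
  FIRST[S]={a,b,c,d}  FIRST[A]={b}  FIRST[B]={a,b,c,d}  FIRST[C]={a,b,c,d}
iter 4: (stable)
  FIRST[S]={a,b,c,d}  FIRST[A]={b}  FIRST[B]={a,b,c,d}  FIRST[C]={a,b,c,d}

FIRST(B) = ["a", "b", "c", "d"]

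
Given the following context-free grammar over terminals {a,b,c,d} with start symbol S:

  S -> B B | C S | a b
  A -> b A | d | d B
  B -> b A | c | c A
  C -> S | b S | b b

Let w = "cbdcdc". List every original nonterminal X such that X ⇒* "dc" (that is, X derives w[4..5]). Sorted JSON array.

Convert to CNF:
  S -> B B | C S | T3 T0
  A -> T0 A | T1 B | d
  B -> T0 A | T2 A | c
  C -> B B | C S | T0 S | T0 T0 | T3 T0
  T0 -> b
  T1 -> d
  T2 -> c
  T3 -> a

CYK table (by increasing span) — only the sub-triangle for w[4..5]:
  T[4,4] 'd' = {A,T1}  orig:{A}
  T[5,5] 'c' = {B,T2}  orig:{B}
  T[4,5] 'dc' = {A}

Original NTs in T[4,5] deriving "dc": ["A"]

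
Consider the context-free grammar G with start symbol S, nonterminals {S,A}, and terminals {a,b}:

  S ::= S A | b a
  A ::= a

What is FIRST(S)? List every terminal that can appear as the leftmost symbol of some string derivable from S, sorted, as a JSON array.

FIRST sets, iterate to fixpoint:
pass 1:
  A via A→a: +{a}
  S via S→b a: +{b}
  FIRST(S)={b}  FIRST(A)={a}
pass 2: (stable)
  FIRST(S)={b}  FIRST(A)={a}

FIRST(S) = ["b"]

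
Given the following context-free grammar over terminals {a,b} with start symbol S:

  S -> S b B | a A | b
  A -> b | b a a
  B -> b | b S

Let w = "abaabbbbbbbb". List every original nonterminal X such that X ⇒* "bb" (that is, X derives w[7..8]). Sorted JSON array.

CNF form of G:
  S -> S X3 | T1 A | b
  A -> T0 X2 | b
  B -> T0 S | b
  T0 -> b
  T1 -> a
  X2 -> T1 T1
  X3 -> T0 B

CYK fill — only the sub-triangle for w[7..8]:
  T[7,7] 'b' = {A,B,S,T0}  orig:{A,B,S}
  T[8,8] 'b' = {A,B,S,T0}  orig:{A,B,S}
  T[7,8] 'bb' = {B,X3}  orig:{B}

Original NTs in T[7,8] deriving "bb": ["B"]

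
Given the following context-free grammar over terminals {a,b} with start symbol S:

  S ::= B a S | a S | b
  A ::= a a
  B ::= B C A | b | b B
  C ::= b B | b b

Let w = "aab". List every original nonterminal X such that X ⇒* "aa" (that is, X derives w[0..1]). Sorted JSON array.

Convert to CNF:
  S -> B X3 | T0 S | b
  A -> T0 T0
  B -> B X2 | T1 B | b
  C -> T1 B | T1 T1
  T0 -> a
  T1 -> b
  X2 -> C A
  X3 -> T0 S

CYK fill — only the sub-triangle for w[0..1]:
  T[0,0] 'a' = {T0}  orig:{}
  T[1,1] 'a' = {T0}  orig:{}
  T[0,1] 'aa' = {A}

Original NTs in T[0,1] deriving "aa": ["A"]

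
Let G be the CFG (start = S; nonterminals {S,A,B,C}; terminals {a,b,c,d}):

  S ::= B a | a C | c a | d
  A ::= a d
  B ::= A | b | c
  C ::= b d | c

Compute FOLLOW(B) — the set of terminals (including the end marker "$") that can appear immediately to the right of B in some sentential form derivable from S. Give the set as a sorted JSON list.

FIRST iteration:
iter 1:
  A via A→a d: +{a}
  B via B→A: +{a}
  B via B→b: +{b}
  B via B→c: +{c}
  C via C→b d: +{b}
  C via C→c: +{c}
  S via S→B a: +{a,b,c}
  S via S→d: +{d}
  S: {a,b,c,d}  A: {a}  B: {a,b,c}  C: {b,c}
iter 2: done
  S: {a,b,c,d}  A: {a}  B: {a,b,c}  C: {b,c}

FOLLOW sets:
initialize: $ ∈ FOLLOW(S)
pass 1:
  S→B a: FOLLOW(B) ⊇ FIRST(a) = {a}; new: +{a}
  S→a C: FOLLOW(C) ⊇ FOLLOW(S) ⊇ {$}; new: +{$}
  FOLLOW(S)={$}  FOLLOW(A)={}  FOLLOW(B)={a}  FOLLOW(C)={$}
pass 2:
  B→A: FOLLOW(A) ⊇ FOLLOW(B) ⊇ {a}; new: +{a}
  FOLLOW(S)={$}  FOLLOW(A)={a}  FOLLOW(B)={a}  FOLLOW(C)={$}
pass 3: done
  FOLLOW(S)={$}  FOLLOW(A)={a}  FOLLOW(B)={a}  FOLLOW(C)={$}

FOLLOW(B) = ["a"]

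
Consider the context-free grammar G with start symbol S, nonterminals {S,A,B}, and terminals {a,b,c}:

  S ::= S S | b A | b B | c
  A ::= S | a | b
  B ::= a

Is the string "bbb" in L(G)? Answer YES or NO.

Convert to CNF:
  S -> S S | T0 A | T0 B | c
  A -> S S | T0 A | T0 B | a | b | c
  B -> a
  T0 -> b

Fill CYK table bottom-up:
  cell(0,0) b: {A,T0}  orig:{A}
  cell(1,1) b: {A,T0}  orig:{A}
  cell(2,2) b: {A,T0}  orig:{A}
  cell(0,1) bb: {A,S}
  cell(1,2) bb: {A,S}
  cell(0,2) bbb: {A,S}

S ∈ T[0,2] ⇒ YES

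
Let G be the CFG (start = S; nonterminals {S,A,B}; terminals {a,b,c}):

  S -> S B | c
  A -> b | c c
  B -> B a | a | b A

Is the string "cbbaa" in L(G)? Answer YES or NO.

CNF form of G:
  S -> S B | c
  A -> T0 T0 | b
  B -> B T1 | T2 A | a
  T0 -> c
  T1 -> a
  T2 -> b

CYK fill:
  [0..0]={S,T0}  "c"  orig:{S}
  [1..1]={A,T2}  "b"  orig:{A}
  [2..2]={A,T2}  "b"  orig:{A}
  [3..3]={B,T1}  "a"  orig:{B}
  [4..4]={B,T1}  "a"  orig:{B}
  [0..1]=∅  "cb"
  [1..2]={B}  "bb"
  [2..3]=∅  "ba"
  [3..4]={B}  "aa"
  [0..2]={S}  "cbb"
  [1..3]={B}  "bba"
  [2..4]=∅  "baa"
  [0..3]={S}  "cbba"
  [1..4]={B}  "bbaa"
  [0..4]={S}  "cbbaa"

S ∈ T[0,4] ⇒ YES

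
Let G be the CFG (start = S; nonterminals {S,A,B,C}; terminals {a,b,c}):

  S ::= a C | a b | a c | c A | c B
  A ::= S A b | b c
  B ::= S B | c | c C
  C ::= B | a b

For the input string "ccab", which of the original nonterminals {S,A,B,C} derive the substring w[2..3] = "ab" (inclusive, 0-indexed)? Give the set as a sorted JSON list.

Convert to CNF:
  S -> T1 A | T1 B | T2 C | T2 T0 | T2 T1
  A -> S X3 | T0 T1
  B -> S B | T1 C | c
  C -> S B | T1 C | T2 T0 | c
  T0 -> b
  T1 -> c
  T2 -> a
  X3 -> A T0

CYK fill, restricted to cells inside w[2..3]:
  [2..2]={T2}  "a"  orig:{}
  [3..3]={T0}  "b"  orig:{}
  [2..3]={C,S}  "ab"

Original NTs in T[2,3] deriving "ab": ["C", "S"]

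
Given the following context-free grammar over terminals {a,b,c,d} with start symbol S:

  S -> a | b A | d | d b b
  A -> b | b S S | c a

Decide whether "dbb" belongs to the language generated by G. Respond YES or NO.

Convert to CNF:
  S -> T0 A | T3 X5 | a | d
  A -> T0 X4 | T1 T2 | b
  T0 -> b
  T1 -> c
  T2 -> a
  T3 -> d
  X4 -> S S
  X5 -> T0 T0

Fill CYK table bottom-up:
  T[0,0] 'd' = {S,T3}  orig:{S}
  T[1,1] 'b' = {A,T0}  orig:{A}
  T[2,2] 'b' = {A,T0}  orig:{A}
  T[0,1] 'db' = ∅
  T[1,2] 'bb' = {S,X5}  orig:{S}
  T[0,2] 'dbb' = {S,X4}  orig:{S}

S ∈ T[0,2] ⇒ YES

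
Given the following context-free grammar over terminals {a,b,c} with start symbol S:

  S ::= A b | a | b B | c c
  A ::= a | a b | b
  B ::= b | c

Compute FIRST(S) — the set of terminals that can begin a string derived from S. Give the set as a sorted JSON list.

Compute FIRST by fixpoint:
[1]
  A via A→a: +{a}
  A via A→b: +{b}
  B via B→b: +{b}
  B via B→c: +{c}
  S via S→A b: +{a,b}
  S via S→c c: +{c}
  FIRST(S)={a,b,c}  FIRST(A)={a,b}  FIRST(B)={b,c}
[2] (stable)
  FIRST(S)={a,b,c}  FIRST(A)={a,b}  FIRST(B)={b,c}

FIRST(S) = ["a", "b", "c"]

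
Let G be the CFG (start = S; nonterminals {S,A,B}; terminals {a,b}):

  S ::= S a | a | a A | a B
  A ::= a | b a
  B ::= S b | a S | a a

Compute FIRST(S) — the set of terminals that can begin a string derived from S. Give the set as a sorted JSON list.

Compute FIRST by fixpoint:
iter 1:
  A via A→a: +{a}
  A via A→b a: +{b}
  B via B→a S: +{a}
  S via S→a: +{a}
  FIRST(S)={a}  FIRST(A)={a,b}  FIRST(B)={a}
iter 2: done
  FIRST(S)={a}  FIRST(A)={a,b}  FIRST(B)={a}

FIRST(S) = ["a"]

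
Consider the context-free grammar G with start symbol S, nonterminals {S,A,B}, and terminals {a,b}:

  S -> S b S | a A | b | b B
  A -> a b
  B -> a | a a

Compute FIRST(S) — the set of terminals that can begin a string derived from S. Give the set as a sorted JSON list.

Compute FIRST by fixpoint:
[1]
  A via A→a b: +{a}
  B via B→a: +{a}
  S via S→a A: +{a}
  S via S→b: +{b}
  FIRST[S]={a,b}  FIRST[A]={a}  FIRST[B]={a}
[2] (stable)
  FIRST[S]={a,b}  FIRST[A]={a}  FIRST[B]={a}

FIRST(S) = ["a", "b"]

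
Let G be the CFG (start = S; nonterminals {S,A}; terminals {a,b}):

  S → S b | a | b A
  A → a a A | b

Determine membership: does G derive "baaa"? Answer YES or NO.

Convert to CNF:
  S -> S T1 | T1 A | a
  A -> T0 X2 | b
  T0 -> a
  T1 -> b
  X2 -> T0 A

CYK table (by increasing span):
  T[0,0] 'b' = {A,T1}  orig:{A}
  T[1,1] 'a' = {S,T0}  orig:{S}
  T[2,2] 'a' = {S,T0}  orig:{S}
  T[3,3] 'a' = {S,T0}  orig:{S}
  T[0,1] 'ba' = ∅
  T[1,2] 'aa' = ∅
  T[2,3] 'aa' = ∅
  T[0,2] 'baa' = ∅
  T[1,3] 'aaa' = ∅
  T[0,3] 'baaa' = ∅

S ∉ T[0,3] ⇒ NO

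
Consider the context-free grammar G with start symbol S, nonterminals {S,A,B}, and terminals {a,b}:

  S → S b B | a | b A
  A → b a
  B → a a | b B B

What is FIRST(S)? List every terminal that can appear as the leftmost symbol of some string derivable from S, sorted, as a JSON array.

FIRST iteration:
round 1:
  A via A→b a: +{b}
  B via B→a a: +{a}
  B via B→b B B: +{b}
  S via S→a: +{a}
  S via S→b A: +{b}
  FIRST[S]={a,b}  FIRST[A]={b}  FIRST[B]={a,b}
round 2: done
  FIRST[S]={a,b}  FIRST[A]={b}  FIRST[B]={a,b}

FIRST(S) = ["a", "b"]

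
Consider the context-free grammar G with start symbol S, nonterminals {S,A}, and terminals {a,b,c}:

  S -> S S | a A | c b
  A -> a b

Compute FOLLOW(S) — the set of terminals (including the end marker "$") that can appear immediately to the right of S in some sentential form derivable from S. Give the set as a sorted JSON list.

Compute FIRST by fixpoint:
round 1:
  A via A→a b: +{a}
  S via S→a A: +{a}
  S via S→c b: +{c}
  FIRST(S)={a,c}  FIRST(A)={a}
round 2: (stable)
  FIRST(S)={a,c}  FIRST(A)={a}

Compute FOLLOW by fixpoint:
FOLLOW(S) := {$}
[1]
  S→S S: FOLLOW(S) ⊇ FIRST(S) = {a,c}; new: +{a,c}
  S→a A: FOLLOW(A) ⊇ FOLLOW(S) ⊇ {$,a,c}; new: +{$,a,c}
  FOLLOW(S)={$,a,c}  FOLLOW(A)={$,a,c}
[2] — fixpoint
  FOLLOW(S)={$,a,c}  FOLLOW(A)={$,a,c}

FOLLOW(S) = ["$", "a", "c"]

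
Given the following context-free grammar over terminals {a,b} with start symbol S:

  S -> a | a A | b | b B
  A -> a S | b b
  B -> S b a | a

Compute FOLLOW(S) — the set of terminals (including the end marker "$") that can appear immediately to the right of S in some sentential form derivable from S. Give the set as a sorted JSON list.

FIRST sets, iterate to fixpoint:
[1]
  A via A→a S: +{a}
  A via A→b b: +{b}
  B via B→a: +{a}
  S via S→a: +{a}
  S via S→b: +{b}
  S: {a,b}  A: {a,b}  B: {a}
[2]
  B via B→S b a: +{b}
  S: {a,b}  A: {a,b}  B: {a,b}
[3] (stable)
  S: {a,b}  A: {a,b}  B: {a,b}

FOLLOW sets:
seed FOLLOW(S) with $
iter 1:
  B→S b a: FOLLOW(S) ⊇ FIRST(b) = {b}; new: +{b}
  S→a A: FOLLOW(A) ⊇ FOLLOW(S) ⊇ {$,b}; new: +{$,b}
  S→b B: FOLLOW(B) ⊇ FOLLOW(S) ⊇ {$,b}; new: +{$,b}
  FOLLOW(S)={$,b}  FOLLOW(A)={$,b}  FOLLOW(B)={$,b}
iter 2: — fixpoint
  FOLLOW(S)={$,b}  FOLLOW(A)={$,b}  FOLLOW(B)={$,b}

FOLLOW(S) = ["$", "b"]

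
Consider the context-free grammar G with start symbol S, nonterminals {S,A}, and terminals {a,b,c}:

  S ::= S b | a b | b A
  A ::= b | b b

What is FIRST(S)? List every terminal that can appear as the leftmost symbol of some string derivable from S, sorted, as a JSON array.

Compute FIRST by fixpoint:
round 1:
  A via A→b: +{b}
  S via S→a b: +{a}
  S via S→b A: +{b}
  FIRST[S]={a,b}  FIRST[A]={b}
round 2: done
  FIRST[S]={a,b}  FIRST[A]={b}

FIRST(S) = ["a", "b"]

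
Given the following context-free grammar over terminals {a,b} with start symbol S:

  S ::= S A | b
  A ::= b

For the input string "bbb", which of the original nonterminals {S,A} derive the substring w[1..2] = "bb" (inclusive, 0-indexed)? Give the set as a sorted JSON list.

Convert to CNF:
  S -> S A | b
  A -> b

CYK table (by increasing span) (cells [i..j] with 1 ≤ i ≤ j ≤ 2 only):
  [1..1]={A,S}  "b"
  [2..2]={A,S}  "b"
  [1..2]={S}  "bb"

Original NTs in T[1,2] deriving "bb": ["S"]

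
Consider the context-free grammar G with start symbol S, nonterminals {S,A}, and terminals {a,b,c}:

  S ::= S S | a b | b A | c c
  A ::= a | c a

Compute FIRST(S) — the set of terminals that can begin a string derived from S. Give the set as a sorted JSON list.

FIRST sets, iterate to fixpoint:
iter 1:
  A via A→a: +{a}
  A via A→c a: +{c}
  S via S→a b: +{a}
  S via S→b A: +{b}
  S via S→c c: +{c}
  FIRST[S]={a,b,c}  FIRST[A]={a,c}
iter 2: done
  FIRST[S]={a,b,c}  FIRST[A]={a,c}

FIRST(S) = ["a", "b", "c"]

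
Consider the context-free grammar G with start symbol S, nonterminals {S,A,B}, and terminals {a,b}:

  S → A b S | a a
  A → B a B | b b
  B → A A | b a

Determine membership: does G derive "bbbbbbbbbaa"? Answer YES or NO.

Convert to CNF:
  S -> A X3 | T0 T0
  A -> B X2 | T1 T1
  B -> A A | T1 T0
  T0 -> a
  T1 -> b
  X2 -> T0 B
  X3 -> T1 S

CYK fill:
  T[0,0] 'b' = {T1}  orig:{}
  T[1,1] 'b' = {T1}  orig:{}
  T[2,2] 'b' = {T1}  orig:{}
  T[3,3] 'b' = {T1}  orig:{}
  T[4,4] 'b' = {T1}  orig:{}
  T[5,5] 'b' = {T1}  orig:{}
  T[6,6] 'b' = {T1}  orig:{}
  T[7,7] 'b' = {T1}  orig:{}
  T[8,8] 'b' = {T1}  orig:{}
  T[9,9] 'a' = {T0}  orig:{}
  T[10,10] 'a' = {T0}  orig:{}
  T[0,1] 'bb' = {A}
  T[1,2] 'bb' = {A}
  T[2,3] 'bb' = {A}
  T[3,4] 'bb' = {A}
  T[4,5] 'bb' = {A}
  T[5,6] 'bb' = {A}
  T[6,7] 'bb' = {A}
  T[7,8] 'bb' = {A}
  T[8,9] 'ba' = {B}
  T[9,10] 'aa' = {S}
  T[0,2] 'bbb' = ∅
  T[1,3] 'bbb' = ∅
  T[2,4] 'bbb' = ∅
  T[3,5] 'bbb' = ∅
  T[4,6] 'bbb' = ∅
  T[5,7] 'bbb' = ∅
  T[6,8] 'bbb' = ∅
  T[7,9] 'bba' = ∅
  T[8,10] 'baa' = {X3}  orig:{}
  T[0,3] 'bbbb' = {B}
  T[1,4] 'bbbb' = {B}
  T[2,5] 'bbbb' = {B}
  T[3,6] 'bbbb' = {B}
  T[4,7] 'bbbb' = {B}
  T[5,8] 'bbbb' = {B}
  T[6,9] 'bbba' = ∅
  T[7,10] 'bbaa' = ∅
  T[0,4] 'bbbbb' = ∅
  T[1,5] 'bbbbb' = ∅
  T[2,6] 'bbbbb' = ∅
  T[3,7] 'bbbbb' = ∅
  T[4,8] 'bbbbb' = ∅
  T[5,9] 'bbbba' = ∅
  T[6,10] 'bbbaa' = {S}
  T[0,5] 'bbbbbb' = ∅
  T[1,6] 'bbbbbb' = ∅
  T[2,7] 'bbbbbb' = ∅
  T[3,8] 'bbbbbb' = ∅
  T[4,9] 'bbbbba' = ∅
  T[5,10] 'bbbbaa' = {X3}  orig:{}
  T[0,6] 'bbbbbbb' = ∅
  T[1,7] 'bbbbbbb' = ∅
  T[2,8] 'bbbbbbb' = ∅
  T[3,9] 'bbbbbba' = ∅
  T[4,10] 'bbbbbaa' = ∅
  T[0,7] 'bbbbbbbb' = ∅
  T[1,8] 'bbbbbbbb' = ∅
  T[2,9] 'bbbbbbba' = ∅
  T[3,10] 'bbbbbbaa' = {S}
  T[0,8] 'bbbbbbbbb' = ∅
  T[1,9] 'bbbbbbbba' = ∅
  T[2,10] 'bbbbbbbaa' = {X3}  orig:{}
  T[0,9] 'bbbbbbbbba' = ∅
  T[1,10] 'bbbbbbbbaa' = ∅
  T[0,10] 'bbbbbbbbbaa' = {S}

S ∈ T[0,10] ⇒ YES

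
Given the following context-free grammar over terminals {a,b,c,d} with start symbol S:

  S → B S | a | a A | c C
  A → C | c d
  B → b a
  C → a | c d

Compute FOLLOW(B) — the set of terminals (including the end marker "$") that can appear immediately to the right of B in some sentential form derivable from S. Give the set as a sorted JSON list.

Compute FIRST by fixpoint:
[1]
  A via A→c d: +{c}
  B via B→b a: +{b}
  C via C→a: +{a}
  C via C→c d: +{c}
  S via S→B S: +{b}
  S via S→a: +{a}
  S via S→c C: +{c}
  FIRST(S)={a,b,c}  FIRST(A)={c}  FIRST(B)={b}  FIRST(C)={a,c}
[2]
  A via A→C: +{a}
  FIRST(S)={a,b,c}  FIRST(A)={a,c}  FIRST(B)={b}  FIRST(C)={a,c}
[3] (no change)
  FIRST(S)={a,b,c}  FIRST(A)={a,c}  FIRST(B)={b}  FIRST(C)={a,c}

FOLLOW sets:
initialize: $ ∈ FOLLOW(S)
iter 1:
  S→B S: FOLLOW(B) ⊇ FIRST(S) = {a,b,c}; new: +{a,b,c}
  S→a A: FOLLOW(A) ⊇ FOLLOW(S) ⊇ {$}; new: +{$}
  S→c C: FOLLOW(C) ⊇ FOLLOW(S) ⊇ {$}; new: +{$}
  FOLLOW[S]={$}  FOLLOW[A]={$}  FOLLOW[B]={a,b,c}  FOLLOW[C]={$}
iter 2: done
  FOLLOW[S]={$}  FOLLOW[A]={$}  FOLLOW[B]={a,b,c}  FOLLOW[C]={$}

FOLLOW(B) = ["a", "b", "c"]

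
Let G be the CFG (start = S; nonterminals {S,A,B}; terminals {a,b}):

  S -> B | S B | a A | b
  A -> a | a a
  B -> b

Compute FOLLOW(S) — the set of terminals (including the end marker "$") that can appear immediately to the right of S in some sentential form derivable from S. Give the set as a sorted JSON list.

Compute FIRST by fixpoint:
round 1:
  A via A→a: +{a}
  B via B→b: +{b}
  S via S→B: +{b}
  S via S→a A: +{a}
  S: {a,b}  A: {a}  B: {b}
round 2: (no change)
  S: {a,b}  A: {a}  B: {b}

FOLLOW sets:
seed FOLLOW(S) with $
pass 1:
  S→B: FOLLOW(B) ⊇ FOLLOW(S) ⊇ {$}; new: +{$}
  S→S B: FOLLOW(S) ⊇ FIRST(B) = {b}; new: +{b}
  S→S B: FOLLOW(B) ⊇ FOLLOW(S) ⊇ {$,b}; new: +{b}
  S→a A: FOLLOW(A) ⊇ FOLLOW(S) ⊇ {$,b}; new: +{$,b}
  FOLLOW[S]={$,b}  FOLLOW[A]={$,b}  FOLLOW[B]={$,b}
pass 2: (no change)
  FOLLOW[S]={$,b}  FOLLOW[A]={$,b}  FOLLOW[B]={$,b}

FOLLOW(S) = ["$", "b"]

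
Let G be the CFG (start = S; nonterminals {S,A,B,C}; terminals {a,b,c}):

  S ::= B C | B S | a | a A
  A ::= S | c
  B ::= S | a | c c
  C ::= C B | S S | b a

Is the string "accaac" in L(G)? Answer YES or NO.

Convert to CNF:
  S -> B C | B S | T0 A | a
  A -> B C | B S | T0 A | a | c
  B -> B C | B S | T0 A | T1 T1 | a
  C -> C B | S S | T2 T0
  T0 -> a
  T1 -> c
  T2 -> b

CYK fill:
  T[0,0] 'a' = {A,B,S,T0}  orig:{A,B,S}
  T[1,1] 'c' = {A,T1}  orig:{A}
  T[2,2] 'c' = {A,T1}  orig:{A}
  T[3,3] 'a' = {A,B,S,T0}  orig:{A,B,S}
  T[4,4] 'a' = {A,B,S,T0}  orig:{A,B,S}
  T[5,5] 'c' = {A,T1}  orig:{A}
  T[0,1] 'ac' = {A,B,S}
  T[1,2] 'cc' = {B}
  T[2,3] 'ca' = ∅
  T[3,4] 'aa' = {A,B,C,S}
  T[4,5] 'ac' = {A,B,S}
  T[0,2] 'acc' = ∅
  T[1,3] 'cca' = {A,B,S}
  T[2,4] 'caa' = ∅
  T[3,5] 'aac' = {A,B,C,S}
  T[0,3] 'acca' = {A,B,C,S}
  T[1,4] 'ccaa' = {A,B,C,S}
  T[2,5] 'caac' = ∅
  T[0,4] 'accaa' = {A,B,C,S}
  T[1,5] 'ccaac' = {A,B,C,S}
  T[0,5] 'accaac' = {A,B,C,S}

S ∈ T[0,5] ⇒ YES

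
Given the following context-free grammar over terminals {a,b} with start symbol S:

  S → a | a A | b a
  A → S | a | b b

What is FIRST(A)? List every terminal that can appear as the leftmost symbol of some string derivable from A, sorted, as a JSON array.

FIRST sets, iterate to fixpoint:
pass 1:
  A via A→a: +{a}
  A via A→b b: +{b}
  S via S→a: +{a}
  S via S→b a: +{b}
  FIRST[S]={a,b}  FIRST[A]={a,b}
pass 2: (stable)
  FIRST[S]={a,b}  FIRST[A]={a,b}

FIRST(A) = ["a", "b"]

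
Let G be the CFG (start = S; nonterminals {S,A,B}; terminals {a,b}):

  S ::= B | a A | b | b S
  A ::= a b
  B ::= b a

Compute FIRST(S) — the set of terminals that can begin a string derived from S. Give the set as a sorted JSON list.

Compute FIRST by fixpoint:
round 1:
  A via A→a b: +{a}
  B via B→b a: +{b}
  S via S→B: +{b}
  S via S→a A: +{a}
  FIRST(S)={a,b}  FIRST(A)={a}  FIRST(B)={b}
round 2: done
  FIRST(S)={a,b}  FIRST(A)={a}  FIRST(B)={b}

FIRST(S) = ["a", "b"]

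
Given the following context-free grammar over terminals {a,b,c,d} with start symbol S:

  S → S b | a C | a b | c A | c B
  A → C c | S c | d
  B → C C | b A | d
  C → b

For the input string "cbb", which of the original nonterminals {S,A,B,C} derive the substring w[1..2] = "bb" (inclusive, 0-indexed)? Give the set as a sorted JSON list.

Convert to CNF:
  S -> S T1 | T0 A | T0 B | T2 C | T2 T1
  A -> C T0 | S T0 | d
  B -> C C | T1 A | d
  C -> b
  T0 -> c
  T1 -> b
  T2 -> a

Fill CYK table bottom-up, restricted to cells inside w[1..2]:
  T[1,1] 'b' = {C,T1}  orig:{C}
  T[2,2] 'b' = {C,T1}  orig:{C}
  T[1,2] 'bb' = {B}

Original NTs in T[1,2] deriving "bb": ["B"]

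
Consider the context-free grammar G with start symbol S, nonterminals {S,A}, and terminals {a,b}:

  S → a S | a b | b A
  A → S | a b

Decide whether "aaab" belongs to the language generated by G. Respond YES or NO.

CNF form of G:
  S -> T0 S | T0 T1 | T1 A
  A -> T0 S | T0 T1 | T1 A
  T0 -> a
  T1 -> b

CYK table (by increasing span):
  cell(0,0) a: {T0}  orig:{}
  cell(1,1) a: {T0}  orig:{}
  cell(2,2) a: {T0}  orig:{}
  cell(3,3) b: {T1}  orig:{}
  cell(0,1) aa: ∅
  cell(1,2) aa: ∅
  cell(2,3) ab: {A,S}
  cell(0,2) aaa: ∅
  cell(1,3) aab: {A,S}
  cell(0,3) aaab: {A,S}

S ∈ T[0,3] ⇒ YES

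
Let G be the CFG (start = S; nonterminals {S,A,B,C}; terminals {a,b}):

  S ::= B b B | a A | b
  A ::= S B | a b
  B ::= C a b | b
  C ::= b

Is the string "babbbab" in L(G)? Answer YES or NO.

CNF form of G:
  S -> B X3 | T0 A | b
  A -> S B | T0 T1
  B -> C X2 | b
  C -> b
  T0 -> a
  T1 -> b
  X2 -> T0 T1
  X3 -> T1 B

CYK fill:
  cell(0,0) b: {B,C,S,T1}  orig:{B,C,S}
  cell(1,1) a: {T0}  orig:{}
  cell(2,2) b: {B,C,S,T1}  orig:{B,C,S}
  cell(3,3) b: {B,C,S,T1}  orig:{B,C,S}
  cell(4,4) b: {B,C,S,T1}  orig:{B,C,S}
  cell(5,5) a: {T0}  orig:{}
  cell(6,6) b: {B,C,S,T1}  orig:{B,C,S}
  cell(0,1) ba: ∅
  cell(1,2) ab: {A,X2}  orig:{A}
  cell(2,3) bb: {A,X3}  orig:{A}
  cell(3,4) bb: {A,X3}  orig:{A}
  cell(4,5) ba: ∅
  cell(5,6) ab: {A,X2}  orig:{A}
  cell(0,2) bab: {B}
  cell(1,3) abb: {S}
  cell(2,4) bbb: {S}
  cell(3,5) bba: ∅
  cell(4,6) bab: {B}
  cell(0,3) babb: ∅
  cell(1,4) abbb: {A}
  cell(2,5) bbba: ∅
  cell(3,6) bbab: {A,X3}  orig:{A}
  cell(0,4) babbb: {S}
  cell(1,5) abbba: ∅
  cell(2,6) bbbab: {S}
  cell(0,5) babbba: ∅
  cell(1,6) abbbab: {A}
  cell(0,6) babbbab: {S}

S ∈ T[0,6] ⇒ YES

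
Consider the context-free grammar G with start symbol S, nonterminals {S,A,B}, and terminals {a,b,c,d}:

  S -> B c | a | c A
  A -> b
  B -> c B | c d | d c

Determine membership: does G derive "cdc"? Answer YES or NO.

CNF form of G:
  S -> B T0 | T0 A | a
  A -> b
  B -> T0 B | T0 T1 | T1 T0
  T0 -> c
  T1 -> d

CYK fill:
  [0..0]={T0}  "c"  orig:{}
  [1..1]={T1}  "d"  orig:{}
  [2..2]={T0}  "c"  orig:{}
  [0..1]={B}  "cd"
  [1..2]={B}  "dc"
  [0..2]={B,S}  "cdc"

S ∈ T[0,2] ⇒ YES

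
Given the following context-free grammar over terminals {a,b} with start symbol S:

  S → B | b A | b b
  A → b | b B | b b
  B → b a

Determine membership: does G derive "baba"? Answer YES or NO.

CNF form of G:
  S -> T0 A | T0 T0 | T0 T1
  A -> T0 B | T0 T0 | b
  B -> T0 T1
  T0 -> b
  T1 -> a

CYK fill:
  [0..0]={A,T0}  "b"  orig:{A}
  [1..1]={T1}  "a"  orig:{}
  [2..2]={A,T0}  "b"  orig:{A}
  [3..3]={T1}  "a"  orig:{}
  [0..1]={B,S}  "ba"
  [1..2]=∅  "ab"
  [2..3]={B,S}  "ba"
  [0..2]=∅  "bab"
  [1..3]=∅  "aba"
  [0..3]=∅  "baba"

S ∉ T[0,3] ⇒ NO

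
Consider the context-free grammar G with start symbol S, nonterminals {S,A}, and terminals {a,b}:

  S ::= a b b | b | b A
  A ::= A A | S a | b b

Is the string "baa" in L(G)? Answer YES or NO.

CNF form of G:
  S -> T0 X2 | T1 A | b
  A -> A A | S T0 | T1 T1
  T0 -> a
  T1 -> b
  X2 -> T1 T1

CYK table (by increasing span):
  [0..0]={S,T1}  "b"  orig:{S}
  [1..1]={T0}  "a"  orig:{}
  [2..2]={T0}  "a"  orig:{}
  [0..1]={A}  "ba"
  [1..2]=∅  "aa"
  [0..2]=∅  "baa"

S ∉ T[0,2] ⇒ NO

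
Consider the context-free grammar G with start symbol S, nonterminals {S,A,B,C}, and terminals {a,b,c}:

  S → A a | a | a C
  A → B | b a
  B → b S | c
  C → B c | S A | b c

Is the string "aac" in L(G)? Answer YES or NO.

CNF form of G:
  S -> A T1 | T1 C | a
  A -> T0 S | T0 T1 | c
  B -> T0 S | c
  C -> B T2 | S A | T0 T2
  T0 -> b
  T1 -> a
  T2 -> c

CYK fill:
  T[0,0] 'a' = {S,T1}  orig:{S}
  T[1,1] 'a' = {S,T1}  orig:{S}
  T[2,2] 'c' = {A,B,T2}  orig:{A,B}
  T[0,1] 'aa' = ∅
  T[1,2] 'ac' = {C}
  T[0,2] 'aac' = {S}

S ∈ T[0,2] ⇒ YES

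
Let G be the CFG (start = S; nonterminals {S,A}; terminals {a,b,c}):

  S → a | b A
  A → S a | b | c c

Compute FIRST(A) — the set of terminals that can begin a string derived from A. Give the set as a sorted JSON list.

FIRST iteration:
pass 1:
  A via A→b: +{b}
  A via A→c c: +{c}
  S via S→a: +{a}
  S via S→b A: +{b}
  S: {a,b}  A: {b,c}
pass 2:
  A via A→S a: +{a}
  S: {a,b}  A: {a,b,c}
pass 3: — fixpoint
  S: {a,b}  A: {a,b,c}

FIRST(A) = ["a", "b", "c"]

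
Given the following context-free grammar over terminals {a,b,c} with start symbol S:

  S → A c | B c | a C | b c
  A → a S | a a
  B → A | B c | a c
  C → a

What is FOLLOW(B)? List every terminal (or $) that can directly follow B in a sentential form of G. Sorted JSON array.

FIRST iteration:
round 1:
  A via A→a S: +{a}
  B via B→A: +{a}
  C via C→a: +{a}
  S via S→A c: +{a}
  S via S→b c: +{b}
  FIRST[S]={a,b}  FIRST[A]={a}  FIRST[B]={a}  FIRST[C]={a}
round 2: — fixpoint
  FIRST[S]={a,b}  FIRST[A]={a}  FIRST[B]={a}  FIRST[C]={a}

FOLLOW sets:
FOLLOW(S) := {$}
iter 1:
  B→B c: FOLLOW(B) ⊇ FIRST(c) = {c}; new: +{c}
  S→A c: FOLLOW(A) ⊇ FIRST(c) = {c}; new: +{c}
  S→a C: FOLLOW(C) ⊇ FOLLOW(S) ⊇ {$}; new: +{$}
  FOLLOW(S)={$}  FOLLOW(A)={c}  FOLLOW(B)={c}  FOLLOW(C)={$}
iter 2:
  A→a S: FOLLOW(S) ⊇ FOLLOW(A) ⊇ {c}; new: +{c}
  S→a C: FOLLOW(C) ⊇ FOLLOW(S) ⊇ {$,c}; new: +{c}
  FOLLOW(S)={$,c}  FOLLOW(A)={c}  FOLLOW(B)={c}  FOLLOW(C)={$,c}
iter 3: (stable)
  FOLLOW(S)={$,c}  FOLLOW(A)={c}  FOLLOW(B)={c}  FOLLOW(C)={$,c}

FOLLOW(B) = ["c"]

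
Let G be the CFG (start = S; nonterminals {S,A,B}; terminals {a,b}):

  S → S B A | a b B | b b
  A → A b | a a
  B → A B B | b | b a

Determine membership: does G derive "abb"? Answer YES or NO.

CNF form of G:
  S -> S X3 | T0 T0 | T1 X4
  A -> A T0 | T1 T1
  B -> A X2 | T0 T1 | b
  T0 -> b
  T1 -> a
  X2 -> B B
  X3 -> B A
  X4 -> T0 B

CYK table (by increasing span):
  cell(0,0) a: {T1}  orig:{}
  cell(1,1) b: {B,T0}  orig:{B}
  cell(2,2) b: {B,T0}  orig:{B}
  cell(0,1) ab: ∅
  cell(1,2) bb: {S,X2,X4}  orig:{S}
  cell(0,2) abb: {S}

S ∈ T[0,2] ⇒ YES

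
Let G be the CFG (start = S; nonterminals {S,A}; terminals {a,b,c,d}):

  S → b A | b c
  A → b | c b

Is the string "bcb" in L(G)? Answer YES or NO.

Convert to CNF:
  S -> T1 A | T1 T0
  A -> T0 T1 | b
  T0 -> c
  T1 -> b

Fill CYK table bottom-up:
  T[0,0] 'b' = {A,T1}  orig:{A}
  T[1,1] 'c' = {T0}  orig:{}
  T[2,2] 'b' = {A,T1}  orig:{A}
  T[0,1] 'bc' = {S}
  T[1,2] 'cb' = {A}
  T[0,2] 'bcb' = {S}

S ∈ T[0,2] ⇒ YES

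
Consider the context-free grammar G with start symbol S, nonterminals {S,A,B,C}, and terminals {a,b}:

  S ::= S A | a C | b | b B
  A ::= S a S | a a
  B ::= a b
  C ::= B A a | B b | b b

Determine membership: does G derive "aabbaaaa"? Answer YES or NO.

CNF form of G:
  S -> S A | T0 C | T1 B | b
  A -> S X2 | T0 T0
  B -> T0 T1
  C -> B T1 | B X3 | T1 T1
  T0 -> a
  T1 -> b
  X2 -> T0 S
  X3 -> A T0

CYK fill:
  T[0,0] 'a' = {T0}  orig:{}
  T[1,1] 'a' = {T0}  orig:{}
  T[2,2] 'b' = {S,T1}  orig:{S}
  T[3,3] 'b' = {S,T1}  orig:{S}
  T[4,4] 'a' = {T0}  orig:{}
  T[5,5] 'a' = {T0}  orig:{}
  T[6,6] 'a' = {T0}  orig:{}
  T[7,7] 'a' = {T0}  orig:{}
  T[0,1] 'aa' = {A}
  T[1,2] 'ab' = {B,X2}  orig:{B}
  T[2,3] 'bb' = {C}
  T[3,4] 'ba' = ∅
  T[4,5] 'aa' = {A}
  T[5,6] 'aa' = {A}
  T[6,7] 'aa' = {A}
  T[0,2] 'aab' = ∅
  T[1,3] 'abb' = {C,S}
  T[2,4] 'bba' = ∅
  T[3,5] 'baa' = {S}
  T[4,6] 'aaa' = {X3}  orig:{}
  T[5,7] 'aaa' = {X3}  orig:{}
  T[0,3] 'aabb' = {S,X2}  orig:{S}
  T[1,4] 'abba' = ∅
  T[2,5] 'bbaa' = ∅
  T[3,6] 'baaa' = ∅
  T[4,7] 'aaaa' = ∅
  T[0,4] 'aabba' = ∅
  T[1,5] 'abbaa' = {S}
  T[2,6] 'bbaaa' = ∅
  T[3,7] 'baaaa' = {S}
  T[0,5] 'aabbaa' = {S,X2}  orig:{S}
  T[1,6] 'abbaaa' = ∅
  T[2,7] 'bbaaaa' = ∅
  T[0,6] 'aabbaaa' = ∅
  T[1,7] 'abbaaaa' = {S}
  T[0,7] 'aabbaaaa' = {S,X2}  orig:{S}

S ∈ T[0,7] ⇒ YES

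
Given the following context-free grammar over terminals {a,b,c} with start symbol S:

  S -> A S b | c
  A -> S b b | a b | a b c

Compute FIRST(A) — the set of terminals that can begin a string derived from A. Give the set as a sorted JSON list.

FIRST sets, iterate to fixpoint:
pass 1:
  A via A→a b: +{a}
  S via S→A S b: +{a}
  S via S→c: +{c}
  S: {a,c}  A: {a}
pass 2:
  A via A→S b b: +{c}
  S: {a,c}  A: {a,c}
pass 3: (no change)
  S: {a,c}  A: {a,c}

FIRST(A) = ["a", "c"]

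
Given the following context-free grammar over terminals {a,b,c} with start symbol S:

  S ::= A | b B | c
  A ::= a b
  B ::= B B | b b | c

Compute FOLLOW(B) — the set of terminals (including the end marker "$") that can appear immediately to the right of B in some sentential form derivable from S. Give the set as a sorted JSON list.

FIRST iteration:
[1]
  A via A→a b: +{a}
  B via B→b b: +{b}
  B via B→c: +{c}
  S via S→A: +{a}
  S via S→b B: +{b}
  S via S→c: +{c}
  FIRST[S]={a,b,c}  FIRST[A]={a}  FIRST[B]={b,c}
[2] (stable)
  FIRST[S]={a,b,c}  FIRST[A]={a}  FIRST[B]={b,c}

FOLLOW sets:
initialize: $ ∈ FOLLOW(S)
round 1:
  B→B B: FOLLOW(B) ⊇ FIRST(B) = {b,c}; new: +{b,c}
  S→A: FOLLOW(A) ⊇ FOLLOW(S) ⊇ {$}; new: +{$}
  S→b B: FOLLOW(B) ⊇ FOLLOW(S) ⊇ {$}; new: +{$}
  FOLLOW[S]={$}  FOLLOW[A]={$}  FOLLOW[B]={$,b,c}
round 2: done
  FOLLOW[S]={$}  FOLLOW[A]={$}  FOLLOW[B]={$,b,c}

FOLLOW(B) = ["$", "b", "c"]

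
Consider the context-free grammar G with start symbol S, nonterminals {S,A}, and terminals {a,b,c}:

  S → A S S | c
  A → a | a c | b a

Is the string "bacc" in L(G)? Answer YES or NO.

Convert to CNF:
  S -> A X3 | c
  A -> T0 T1 | T2 T0 | a
  T0 -> a
  T1 -> c
  T2 -> b
  X3 -> S S

CYK table (by increasing span):
  T[0,0] 'b' = {T2}  orig:{}
  T[1,1] 'a' = {A,T0}  orig:{A}
  T[2,2] 'c' = {S,T1}  orig:{S}
  T[3,3] 'c' = {S,T1}  orig:{S}
  T[0,1] 'ba' = {A}
  T[1,2] 'ac' = {A}
  T[2,3] 'cc' = {X3}  orig:{}
  T[0,2] 'bac' = ∅
  T[1,3] 'acc' = {S}
  T[0,3] 'bacc' = {S}

S ∈ T[0,3] ⇒ YES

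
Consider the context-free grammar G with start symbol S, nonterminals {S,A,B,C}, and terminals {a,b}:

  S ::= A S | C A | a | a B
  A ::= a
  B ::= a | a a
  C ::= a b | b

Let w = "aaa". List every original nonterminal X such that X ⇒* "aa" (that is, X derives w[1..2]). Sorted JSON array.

Convert to CNF:
  S -> A S | C A | T0 B | a
  A -> a
  B -> T0 T0 | a
  C -> T0 T1 | b
  T0 -> a
  T1 -> b

CYK table (by increasing span) (cells [i..j] with 1 ≤ i ≤ j ≤ 2 only):
  cell(1,1) a: {A,B,S,T0}  orig:{A,B,S}
  cell(2,2) a: {A,B,S,T0}  orig:{A,B,S}
  cell(1,2) aa: {B,S}

Original NTs in T[1,2] deriving "aa": ["B", "S"]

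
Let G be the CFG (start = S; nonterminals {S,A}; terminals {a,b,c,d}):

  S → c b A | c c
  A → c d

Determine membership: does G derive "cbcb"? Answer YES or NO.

CNF form of G:
  S -> T0 T0 | T0 X3
  A -> T0 T1
  T0 -> c
  T1 -> d
  T2 -> b
  X3 -> T2 A

CYK fill:
  T[0,0] 'c' = {T0}  orig:{}
  T[1,1] 'b' = {T2}  orig:{}
  T[2,2] 'c' = {T0}  orig:{}
  T[3,3] 'b' = {T2}  orig:{}
  T[0,1] 'cb' = ∅
  T[1,2] 'bc' = ∅
  T[2,3] 'cb' = ∅
  T[0,2] 'cbc' = ∅
  T[1,3] 'bcb' = ∅
  T[0,3] 'cbcb' = ∅

S ∉ T[0,3] ⇒ NO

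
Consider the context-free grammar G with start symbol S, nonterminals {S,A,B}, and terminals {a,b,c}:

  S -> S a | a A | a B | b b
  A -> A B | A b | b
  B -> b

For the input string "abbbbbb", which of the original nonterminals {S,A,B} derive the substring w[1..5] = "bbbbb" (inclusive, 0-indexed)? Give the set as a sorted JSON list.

Convert to CNF:
  S -> S T1 | T0 T0 | T1 A | T1 B
  A -> A B | A T0 | b
  B -> b
  T0 -> b
  T1 -> a

CYK fill (cells [i..j] with 1 ≤ i ≤ j ≤ 5 only):
  [1..1]={A,B,T0}  "b"  orig:{A,B}
  [2..2]={A,B,T0}  "b"  orig:{A,B}
  [3..3]={A,B,T0}  "b"  orig:{A,B}
  [4..4]={A,B,T0}  "b"  orig:{A,B}
  [5..5]={A,B,T0}  "b"  orig:{A,B}
  [1..2]={A,S}  "bb"
  [2..3]={A,S}  "bb"
  [3..4]={A,S}  "bb"
  [4..5]={A,S}  "bb"
  [1..3]={A}  "bbb"
  [2..4]={A}  "bbb"
  [3..5]={A}  "bbb"
  [1..4]={A}  "bbbb"
  [2..5]={A}  "bbbb"
  [1..5]={A}  "bbbbb"

Original NTs in T[1,5] deriving "bbbbb": ["A"]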